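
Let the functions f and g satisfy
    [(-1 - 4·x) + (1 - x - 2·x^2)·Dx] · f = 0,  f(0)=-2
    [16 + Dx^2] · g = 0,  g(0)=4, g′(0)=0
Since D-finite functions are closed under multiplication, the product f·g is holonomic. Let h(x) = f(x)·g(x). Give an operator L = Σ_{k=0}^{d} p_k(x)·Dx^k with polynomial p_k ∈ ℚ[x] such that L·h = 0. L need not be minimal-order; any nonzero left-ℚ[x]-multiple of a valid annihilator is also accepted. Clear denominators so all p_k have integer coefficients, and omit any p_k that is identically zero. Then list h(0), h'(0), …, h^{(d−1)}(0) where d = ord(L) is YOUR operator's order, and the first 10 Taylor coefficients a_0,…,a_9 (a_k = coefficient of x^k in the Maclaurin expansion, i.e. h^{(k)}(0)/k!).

f: a_k = -2, -2, -6, -10, -22, -42, -86, -170, -342, -682, …
g: a_k = 4, 0, -32, 0, 128/3, 0, -1024/45, 0, 2048/315, 0, …
h₀=f·g: eliminate ⇒ L₀, order ≤ 1·2.
L = (-12 + 16·x + 32·x^2) + (2 + 8·x)·Dx + (-1 + x + 2·x^2)·Dx^2  (order 2).
h: a_k = -8, -8, 40, 24, 56/3, 200/3, 6728/45, 12728/45, 179192/315, 119128/105, …
ICs: h(0) = -8, h′(0) = -8.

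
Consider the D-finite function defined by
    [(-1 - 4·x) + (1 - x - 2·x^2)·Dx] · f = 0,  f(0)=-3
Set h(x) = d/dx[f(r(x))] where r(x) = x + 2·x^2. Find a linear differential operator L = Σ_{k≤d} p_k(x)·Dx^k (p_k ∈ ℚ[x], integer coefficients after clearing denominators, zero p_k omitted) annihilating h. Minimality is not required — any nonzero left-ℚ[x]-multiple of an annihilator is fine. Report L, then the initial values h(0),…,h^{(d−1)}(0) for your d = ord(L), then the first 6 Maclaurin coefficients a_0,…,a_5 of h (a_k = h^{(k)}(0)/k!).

L = (10 + 72·x + 240·x^2 + 544·x^3 + 1344·x^4 + 1920·x^5 + 1280·x^6) + (-1 - 7·x - 12·x^2 + 32·x^3 + 200·x^4 + 384·x^5 + 448·x^6 + 256·x^7)·Dx  (order 1).
h: a_k = -3, -30, -153, -636, -2535, -10026, …
ICs: h(0) = -3.

f: a_k = -3, -3, -9, -15, -33, -63, …
h₀=f(r): pull back L_f along r ⇒ L₀.
Differentiate: ansatz ord ≤ ord L₀ ⇒ L.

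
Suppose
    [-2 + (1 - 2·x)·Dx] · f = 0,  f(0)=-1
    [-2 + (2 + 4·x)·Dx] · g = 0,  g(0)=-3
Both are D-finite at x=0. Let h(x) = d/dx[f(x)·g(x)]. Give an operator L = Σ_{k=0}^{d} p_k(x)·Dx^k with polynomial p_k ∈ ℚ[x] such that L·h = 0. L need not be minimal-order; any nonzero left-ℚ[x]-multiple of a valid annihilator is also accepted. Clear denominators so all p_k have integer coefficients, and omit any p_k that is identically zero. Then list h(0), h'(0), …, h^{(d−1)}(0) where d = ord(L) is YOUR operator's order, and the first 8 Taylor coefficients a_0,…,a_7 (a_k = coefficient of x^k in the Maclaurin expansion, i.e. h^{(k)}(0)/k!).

L = (11 + 36·x + 12·x^2) + (-3 - 2·x + 12·x^2 + 8·x^3)·Dx  (order 1).
h: a_k = 9, 33, 207/2, 537/2, 5475/8, 12951/8, 61131/16, 138441/16, …
ICs: h(0) = 9.

f: a_k = -1, -2, -4, -8, -16, -32, -64, -128, …
g: a_k = -3, -3, 3/2, -3/2, 15/8, -21/8, 63/16, -99/16, …
f·g: L₀ = L_f ⊗_s L_g, ord ≤ 1·1.
h=h₀': d/dx-closure on L₀ ⇒ L.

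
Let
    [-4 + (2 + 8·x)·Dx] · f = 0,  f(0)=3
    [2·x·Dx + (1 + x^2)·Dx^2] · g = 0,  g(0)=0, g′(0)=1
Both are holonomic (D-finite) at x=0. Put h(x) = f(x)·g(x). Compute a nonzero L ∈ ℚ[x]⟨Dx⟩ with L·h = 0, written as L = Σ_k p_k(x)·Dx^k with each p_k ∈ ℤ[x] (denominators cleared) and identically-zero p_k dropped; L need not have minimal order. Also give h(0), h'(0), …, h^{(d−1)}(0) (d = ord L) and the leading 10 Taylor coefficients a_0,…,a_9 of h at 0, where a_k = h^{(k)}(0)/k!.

f: a_k = 3, 6, -6, 12, -30, 84, -252, 792, -2574, 8580, …
g: a_k = 0, 1, 0, -1/3, 0, 1/5, 0, -1/7, 0, 1/9, …
f·g: L₀ = L_f ⊗_s L_g, ord ≤ 1·2.
L = (12 - 4·x - 4·x^2) + (-4 - 14·x + 12·x^2 + 16·x^3)·Dx + (1 + 8·x + 17·x^2 + 8·x^3 + 16·x^4)·Dx^2  (order 2).
h: a_k = 0, 3, 6, -7, 10, -137/5, 406/5, -8527/35, 26794/35, -52391/21, …
ICs: h(0) = 0, h′(0) = 3.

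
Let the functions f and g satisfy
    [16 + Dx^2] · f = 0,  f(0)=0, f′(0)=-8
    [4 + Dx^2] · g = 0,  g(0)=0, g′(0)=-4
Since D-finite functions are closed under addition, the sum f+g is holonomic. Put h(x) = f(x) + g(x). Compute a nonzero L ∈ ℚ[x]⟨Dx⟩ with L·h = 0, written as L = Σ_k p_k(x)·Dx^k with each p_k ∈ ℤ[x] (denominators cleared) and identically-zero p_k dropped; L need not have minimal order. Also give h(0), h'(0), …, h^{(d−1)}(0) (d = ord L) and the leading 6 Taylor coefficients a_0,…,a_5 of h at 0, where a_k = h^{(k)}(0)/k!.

f: a_k = 0, -8, 0, 64/3, 0, -256/15, …
g: a_k = 0, -4, 0, 8/3, 0, -8/15, …
Sum ⇒ L₀ = lclm(L_f,L_g) in ℚ(x)⟨Dx⟩.
L = 64 + 20·Dx^2 + Dx^4  (order 4).
h: a_k = 0, -12, 0, 24, 0, -88/5, …
ICs: h(0) = 0, h′(0) = -12, h′′(0) = 0, h′′′(0) = 144.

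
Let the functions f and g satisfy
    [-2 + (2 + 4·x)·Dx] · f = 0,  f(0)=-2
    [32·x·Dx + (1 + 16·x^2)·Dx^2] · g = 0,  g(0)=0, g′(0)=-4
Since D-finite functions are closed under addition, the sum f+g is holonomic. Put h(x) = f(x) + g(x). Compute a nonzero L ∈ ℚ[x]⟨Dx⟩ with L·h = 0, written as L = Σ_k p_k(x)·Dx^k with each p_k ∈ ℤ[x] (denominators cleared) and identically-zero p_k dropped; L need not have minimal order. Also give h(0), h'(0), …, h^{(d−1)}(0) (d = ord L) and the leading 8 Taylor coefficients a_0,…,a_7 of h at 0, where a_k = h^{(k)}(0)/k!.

f: a_k = -2, -2, 1, -1, 5/4, -7/4, 21/8, -33/8, …
g: a_k = 0, -4, 0, 64/3, 0, -1024/5, 0, 16384/7, …
Weyl lclm of L_f,L_g ⇒ L₀ (ord ≤ 3).
L = (-32 - 160·x + 1536·x^2 + 1536·x^3)·Dx + (-35 - 128·x + 1312·x^2 + 6144·x^3 + 5376·x^4)·Dx^2 + (-1 + 30·x + 96·x^2 + 576·x^3 + 1792·x^4 + 1536·x^5)·Dx^3  (order 3).
h: a_k = -2, -6, 1, 61/3, 5/4, -4131/20, 21/8, 130841/56, …
ICs: h(0) = -2, h′(0) = -6, h′′(0) = 2.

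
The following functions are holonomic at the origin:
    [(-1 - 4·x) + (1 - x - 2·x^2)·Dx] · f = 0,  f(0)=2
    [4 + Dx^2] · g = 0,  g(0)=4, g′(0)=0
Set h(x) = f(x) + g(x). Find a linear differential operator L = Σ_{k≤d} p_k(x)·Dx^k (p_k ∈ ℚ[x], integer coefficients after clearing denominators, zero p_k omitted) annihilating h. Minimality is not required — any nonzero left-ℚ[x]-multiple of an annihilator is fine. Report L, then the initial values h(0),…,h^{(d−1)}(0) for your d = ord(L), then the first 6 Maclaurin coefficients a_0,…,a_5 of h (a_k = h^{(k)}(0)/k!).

f: a_k = 2, 2, 6, 10, 22, 42, …
g: a_k = 4, 0, -8, 0, 8/3, 0, …
Weyl lclm of L_f,L_g ⇒ L₀ (ord ≤ 3).
L = (68 + 304·x + 200·x^2 + 320·x^3 + 160·x^4 + 128·x^5) + (-20 + 12·x + 24·x^2 + 8·x^3 + 48·x^4 + 96·x^5 + 64·x^6)·Dx + (17 + 76·x + 50·x^2 + 80·x^3 + 40·x^4 + 32·x^5)·Dx^2 + (-5 + 3·x + 6·x^2 + 2·x^3 + 12·x^4 + 24·x^5 + 16·x^6)·Dx^3  (order 3).
h: a_k = 6, 2, -2, 10, 74/3, 42, …
ICs: h(0) = 6, h′(0) = 2, h′′(0) = -4.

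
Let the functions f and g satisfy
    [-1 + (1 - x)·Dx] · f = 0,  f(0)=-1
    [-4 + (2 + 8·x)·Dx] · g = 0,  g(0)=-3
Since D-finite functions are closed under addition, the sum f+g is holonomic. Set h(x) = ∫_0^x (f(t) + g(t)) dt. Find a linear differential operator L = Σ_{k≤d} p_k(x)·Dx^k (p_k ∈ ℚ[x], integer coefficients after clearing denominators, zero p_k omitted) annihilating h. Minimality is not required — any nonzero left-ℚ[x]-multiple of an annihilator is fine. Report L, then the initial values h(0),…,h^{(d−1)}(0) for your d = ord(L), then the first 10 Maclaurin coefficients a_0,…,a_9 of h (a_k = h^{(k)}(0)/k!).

L = (-8 - 12·x)·Dx + (6 + 8·x + 36·x^2)·Dx^2 + (1 - 3·x - 22·x^2 + 24·x^3)·Dx^3  (order 3).
h: a_k = 0, -4, -7/2, 5/3, -13/4, 29/5, -85/6, 251/7, -793/8, 2573/9, …
ICs: h(0) = 0, h′(0) = -4, h′′(0) = -7.

f: a_k = -1, -1, -1, -1, -1, -1, -1, -1, -1, -1, …
g: a_k = -3, -6, 6, -12, 30, -84, 252, -792, 2574, -8580, …
L₀ := lclm(L_f,L_g); ord L₀ ≤ 1+1.
h=∫h₀ ⇒ L = L₀·Dx.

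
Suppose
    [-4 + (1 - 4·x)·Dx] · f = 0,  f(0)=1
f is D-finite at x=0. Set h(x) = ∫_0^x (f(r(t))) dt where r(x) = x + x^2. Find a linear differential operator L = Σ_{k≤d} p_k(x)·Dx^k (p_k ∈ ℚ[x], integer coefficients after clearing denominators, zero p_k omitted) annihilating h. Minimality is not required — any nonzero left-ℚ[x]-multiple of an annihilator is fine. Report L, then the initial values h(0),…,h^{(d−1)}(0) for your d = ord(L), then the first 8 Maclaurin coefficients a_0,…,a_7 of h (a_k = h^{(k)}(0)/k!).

f: a_k = 1, 4, 16, 64, 256, 1024, 4096, 16384, …
Substitute x→r, Dx→(1/r')Dx; clear ⇒ L₀.
∫: right-multiply L₀ by Dx.
L = (4 + 8·x)·Dx + (-1 + 4·x + 4·x^2)·Dx^2  (order 2).
h: a_k = 0, 1, 2, 20/3, 24, 464/5, 1120/3, 10816/7, …
ICs: h(0) = 0, h′(0) = 1.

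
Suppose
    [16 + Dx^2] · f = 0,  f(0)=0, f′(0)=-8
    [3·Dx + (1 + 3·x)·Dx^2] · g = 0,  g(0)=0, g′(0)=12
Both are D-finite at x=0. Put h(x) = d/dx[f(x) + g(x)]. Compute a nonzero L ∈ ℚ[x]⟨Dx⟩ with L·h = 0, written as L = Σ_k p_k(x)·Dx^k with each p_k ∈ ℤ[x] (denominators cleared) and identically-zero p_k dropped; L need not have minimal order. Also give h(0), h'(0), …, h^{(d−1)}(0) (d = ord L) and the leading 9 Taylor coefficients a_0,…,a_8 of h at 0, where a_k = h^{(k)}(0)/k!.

L = (1680 + 2304·x + 3456·x^2) + (272 + 1584·x + 3456·x^2 + 3456·x^3)·Dx + (105 + 144·x + 216·x^2)·Dx^2 + (17 + 99·x + 216·x^2 + 216·x^3)·Dx^3  (order 3).
h: a_k = 4, -36, 172, -324, 2660/3, -2916, 395708/45, -26244, 24796484/315, …
ICs: h(0) = 4, h′(0) = -36, h′′(0) = 344.

f: a_k = 0, -8, 0, 64/3, 0, -256/15, 0, 2048/315, 0, …
g: a_k = 0, 12, -18, 36, -81, 972/5, -486, 8748/7, -6561/2, …
L₀ := lclm(L_f,L_g); ord L₀ ≤ 2+2.
h=h₀': d/dx-closure on L₀ ⇒ L.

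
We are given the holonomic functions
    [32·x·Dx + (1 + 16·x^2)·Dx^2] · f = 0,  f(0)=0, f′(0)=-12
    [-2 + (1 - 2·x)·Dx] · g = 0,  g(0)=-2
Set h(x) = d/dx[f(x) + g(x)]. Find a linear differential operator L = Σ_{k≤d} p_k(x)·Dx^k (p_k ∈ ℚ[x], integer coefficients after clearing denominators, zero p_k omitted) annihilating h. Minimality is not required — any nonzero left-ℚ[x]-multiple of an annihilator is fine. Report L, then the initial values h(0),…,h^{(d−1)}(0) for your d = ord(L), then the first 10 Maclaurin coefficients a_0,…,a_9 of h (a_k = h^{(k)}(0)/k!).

L = (32 - 256·x - 1536·x^2) + (-14 + 32·x + 160·x^2 - 1536·x^3)·Dx + (1 + 6·x + 96·x^3 - 256·x^4)·Dx^2  (order 2).
h: a_k = -16, -16, 144, -128, -3392, -768, 47360, -4096, -795648, -20480, …
ICs: h(0) = -16, h′(0) = -16.

f: a_k = 0, -12, 0, 64, 0, -3072/5, 0, 49152/7, 0, -262144/3, …
g: a_k = -2, -4, -8, -16, -32, -64, -128, -256, -512, -1024, …
h₀=f+g: left-lcm gives L₀, ord ≤ 3.
Differentiate: ansatz ord ≤ ord L₀ ⇒ L.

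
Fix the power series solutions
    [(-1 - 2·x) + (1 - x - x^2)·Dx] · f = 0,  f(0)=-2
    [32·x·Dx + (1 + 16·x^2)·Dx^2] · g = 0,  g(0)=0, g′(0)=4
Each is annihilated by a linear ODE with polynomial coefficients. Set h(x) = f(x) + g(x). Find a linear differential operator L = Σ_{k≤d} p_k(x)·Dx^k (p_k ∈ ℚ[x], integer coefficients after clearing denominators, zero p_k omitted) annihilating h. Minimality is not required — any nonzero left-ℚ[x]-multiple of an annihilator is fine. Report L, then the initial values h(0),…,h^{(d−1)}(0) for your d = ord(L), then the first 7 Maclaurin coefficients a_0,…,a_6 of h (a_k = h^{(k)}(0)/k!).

L = (-64 + 256·x + 3904·x^2 + 6912·x^3 + 9696·x^4 + 1536·x^6)·Dx + (25 + 24·x - 542·x^2 + 780·x^3 + 6800·x^4 + 6560·x^5 + 768·x^6 + 1536·x^7)·Dx^2 + (-2 - 17·x - 62·x^2 - 202·x^3 - 445·x^4 + 1136·x^5 + 576·x^6 + 256·x^7 + 256·x^8)·Dx^3  (order 3).
h: a_k = -2, 2, -4, -82/3, -10, 944/5, -26, …
ICs: h(0) = -2, h′(0) = 2, h′′(0) = -8.

f: a_k = -2, -2, -4, -6, -10, -16, -26, …
g: a_k = 0, 4, 0, -64/3, 0, 1024/5, 0, …
f+g: L₀ = lclm(L_f,L_g), ord ≤ 1+2.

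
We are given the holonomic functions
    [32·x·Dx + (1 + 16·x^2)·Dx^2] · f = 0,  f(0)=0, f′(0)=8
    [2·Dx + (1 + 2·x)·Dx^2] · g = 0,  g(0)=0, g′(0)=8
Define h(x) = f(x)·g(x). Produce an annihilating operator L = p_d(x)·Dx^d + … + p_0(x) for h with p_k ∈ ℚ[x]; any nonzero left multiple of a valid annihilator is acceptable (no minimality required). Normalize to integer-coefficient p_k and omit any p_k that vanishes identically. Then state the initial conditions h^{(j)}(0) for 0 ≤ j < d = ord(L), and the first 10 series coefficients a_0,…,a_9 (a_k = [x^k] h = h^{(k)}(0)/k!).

f: a_k = 0, 8, 0, -128/3, 0, 2048/5, 0, -32768/7, 0, 524288/9, …
g: a_k = 0, 8, -8, 32/3, -16, 128/5, -128/3, 512/7, -128, 2048/9, …
Sym-product of L_f,L_g gives L₀ (≤ ord 4).
L = (2304 + 8960·x + 114688·x^2 + 552960·x^3 + 983040·x^4 + 851968·x^5 + 1048576·x^7)·Dx + (1032 + 14720·x + 111872·x^2 + 616448·x^3 + 1884160·x^4 + 3047424·x^5 + 2293760·x^6 + 1572864·x^7 + 3670016·x^8)·Dx^2 + (72 + 2512·x + 19968·x^2 + 99072·x^3 + 393216·x^4 + 1019904·x^5 + 1572864·x^6 + 1376256·x^7 + 1572864·x^8 + 2097152·x^9)·Dx^3 + (17 + 132·x + 964·x^2 + 4864·x^3 + 18432·x^4 + 55296·x^5 + 129024·x^6 + 196608·x^7 + 196608·x^8 + 262144·x^9 + 262144·x^10)·Dx^4  (order 4).
h: a_k = 0, 0, 64, -64, -256, 640/3, 136192/45, -44032/15, -167936/5, 9982976/315, …
ICs: h(0) = 0, h′(0) = 0, h′′(0) = 128, h′′′(0) = -384.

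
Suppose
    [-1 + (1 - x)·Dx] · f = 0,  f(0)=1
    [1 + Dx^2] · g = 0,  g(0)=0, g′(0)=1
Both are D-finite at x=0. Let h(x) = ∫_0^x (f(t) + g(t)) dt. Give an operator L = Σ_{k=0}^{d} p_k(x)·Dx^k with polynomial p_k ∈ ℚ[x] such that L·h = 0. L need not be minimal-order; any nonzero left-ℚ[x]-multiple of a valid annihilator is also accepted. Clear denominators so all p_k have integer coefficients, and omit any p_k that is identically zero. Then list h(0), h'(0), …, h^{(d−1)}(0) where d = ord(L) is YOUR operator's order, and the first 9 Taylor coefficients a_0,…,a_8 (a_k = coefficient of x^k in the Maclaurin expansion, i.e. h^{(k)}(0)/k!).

f: a_k = 1, 1, 1, 1, 1, 1, 1, 1, 1, …
g: a_k = 0, 1, 0, -1/6, 0, 1/120, 0, -1/5040, 0, …
L₀ := lclm(L_f,L_g); ord L₀ ≤ 1+2.
∫: right-multiply L₀ by Dx.
L = (7 - 2·x + x^2)·Dx + (-3 + 5·x - 3·x^2 + x^3)·Dx^2 + (7 - 2·x + x^2)·Dx^3 + (-3 + 5·x - 3·x^2 + x^3)·Dx^4  (order 4).
h: a_k = 0, 1, 1, 1/3, 5/24, 1/5, 121/720, 1/7, 5039/40320, …
ICs: h(0) = 0, h′(0) = 1, h′′(0) = 2, h′′′(0) = 2.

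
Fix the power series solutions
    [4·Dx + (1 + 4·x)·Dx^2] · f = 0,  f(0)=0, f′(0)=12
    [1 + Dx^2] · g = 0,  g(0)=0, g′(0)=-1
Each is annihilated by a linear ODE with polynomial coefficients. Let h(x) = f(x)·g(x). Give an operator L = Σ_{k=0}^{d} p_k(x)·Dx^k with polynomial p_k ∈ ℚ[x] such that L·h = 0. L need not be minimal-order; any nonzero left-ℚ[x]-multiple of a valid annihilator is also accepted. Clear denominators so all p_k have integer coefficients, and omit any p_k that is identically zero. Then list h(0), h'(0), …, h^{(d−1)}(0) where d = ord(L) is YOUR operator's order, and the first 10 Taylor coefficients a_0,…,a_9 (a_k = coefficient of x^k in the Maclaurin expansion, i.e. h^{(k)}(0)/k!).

L = (-147 - 144·x - 224·x^2 + 256·x^3 + 256·x^4) + (-56 - 160·x + 384·x^2 + 512·x^3)·Dx + (-150 - 160·x - 192·x^2 + 512·x^3 + 512·x^4)·Dx^2 + (-56 - 160·x + 384·x^2 + 512·x^3)·Dx^3 + (-3 - 16·x + 32·x^2 + 256·x^3 + 256·x^4)·Dx^4  (order 4).
h: a_k = 0, 0, -12, 24, -62, 188, -3623/6, 10081/5, -581267/84, 1017923/42, …
ICs: h(0) = 0, h′(0) = 0, h′′(0) = -24, h′′′(0) = 144.

f: a_k = 0, 12, -24, 64, -192, 3072/5, -2048, 49152/7, -24576, 262144/3, …
g: a_k = 0, -1, 0, 1/6, 0, -1/120, 0, 1/5040, 0, -1/362880, …
h₀=f·g: eliminate ⇒ L₀, order ≤ 2·2.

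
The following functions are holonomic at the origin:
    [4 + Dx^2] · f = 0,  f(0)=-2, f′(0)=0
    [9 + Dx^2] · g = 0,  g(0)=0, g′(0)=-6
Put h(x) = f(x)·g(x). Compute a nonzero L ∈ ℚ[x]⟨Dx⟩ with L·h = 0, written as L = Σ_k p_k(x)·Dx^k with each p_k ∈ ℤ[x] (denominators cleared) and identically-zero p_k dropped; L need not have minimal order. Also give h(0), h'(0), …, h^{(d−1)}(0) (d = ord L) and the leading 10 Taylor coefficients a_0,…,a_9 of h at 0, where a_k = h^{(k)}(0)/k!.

f: a_k = -2, 0, 4, 0, -4/3, 0, 8/45, 0, -4/315, 0, …
g: a_k = 0, -6, 0, 9, 0, -81/20, 0, 243/280, 0, -243/2240, …
f·g: L₀ = L_f ⊗_s L_g, ord ≤ 2·2.
L = 25 + 26·Dx^2 + Dx^4  (order 4).
h: a_k = 0, 12, 0, -42, 0, 521/10, 0, -13021/420, 0, 5167/480, …
ICs: h(0) = 0, h′(0) = 12, h′′(0) = 0, h′′′(0) = -252.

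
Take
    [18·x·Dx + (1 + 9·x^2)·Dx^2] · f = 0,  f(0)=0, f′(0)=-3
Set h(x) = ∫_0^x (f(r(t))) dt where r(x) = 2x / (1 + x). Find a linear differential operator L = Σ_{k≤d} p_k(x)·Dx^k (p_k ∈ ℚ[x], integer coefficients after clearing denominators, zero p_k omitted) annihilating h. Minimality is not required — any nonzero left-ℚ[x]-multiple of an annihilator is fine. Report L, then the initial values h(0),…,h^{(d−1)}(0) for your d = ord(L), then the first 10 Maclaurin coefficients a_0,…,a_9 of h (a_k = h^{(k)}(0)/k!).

L = (2 + 74·x)·Dx^2 + (1 + 2·x + 37·x^2)·Dx^3  (order 3).
h: a_k = 0, 0, -3, 2, 33/2, -42, -941/5, 7062/7, 62079/28, -75670/3, …
ICs: h(0) = 0, h′(0) = 0, h′′(0) = -6.

f: a_k = 0, -3, 0, 9, 0, -243/5, 0, 2187/7, 0, -2187, …
Substitute x→r, Dx→(1/r')Dx; clear ⇒ L₀.
h=∫h₀ ⇒ L = L₀·Dx.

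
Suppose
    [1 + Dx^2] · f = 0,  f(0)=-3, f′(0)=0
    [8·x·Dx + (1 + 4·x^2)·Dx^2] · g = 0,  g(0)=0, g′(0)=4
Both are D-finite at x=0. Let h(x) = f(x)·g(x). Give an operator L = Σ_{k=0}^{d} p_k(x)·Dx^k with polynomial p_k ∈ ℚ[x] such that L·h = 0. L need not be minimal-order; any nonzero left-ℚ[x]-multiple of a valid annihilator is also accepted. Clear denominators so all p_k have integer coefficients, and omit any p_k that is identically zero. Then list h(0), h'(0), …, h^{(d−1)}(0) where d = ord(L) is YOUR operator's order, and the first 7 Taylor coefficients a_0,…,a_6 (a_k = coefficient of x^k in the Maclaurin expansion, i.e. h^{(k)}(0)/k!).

f: a_k = -3, 0, 3/2, 0, -1/8, 0, 1/240, …
g: a_k = 0, 4, 0, -16/3, 0, 64/5, 0, …
Product ⇒ symmetric product L₀, ord ≤ 4.
L = (85 + 944·x^2 + 416·x^4 + 256·x^6 + 256·x^8) + (144·x + 704·x^3 + 768·x^5 + 1024·x^7)·Dx + (90 + 992·x^2 + 576·x^4 + 512·x^6 + 512·x^8)·Dx^2 + (144·x + 704·x^3 + 768·x^5 + 1024·x^7)·Dx^3 + (5 + 48·x^2 + 160·x^4 + 256·x^6 + 256·x^8)·Dx^4  (order 4).
h: a_k = 0, -12, 0, 22, 0, -469/10, 0, …
ICs: h(0) = 0, h′(0) = -12, h′′(0) = 0, h′′′(0) = 132.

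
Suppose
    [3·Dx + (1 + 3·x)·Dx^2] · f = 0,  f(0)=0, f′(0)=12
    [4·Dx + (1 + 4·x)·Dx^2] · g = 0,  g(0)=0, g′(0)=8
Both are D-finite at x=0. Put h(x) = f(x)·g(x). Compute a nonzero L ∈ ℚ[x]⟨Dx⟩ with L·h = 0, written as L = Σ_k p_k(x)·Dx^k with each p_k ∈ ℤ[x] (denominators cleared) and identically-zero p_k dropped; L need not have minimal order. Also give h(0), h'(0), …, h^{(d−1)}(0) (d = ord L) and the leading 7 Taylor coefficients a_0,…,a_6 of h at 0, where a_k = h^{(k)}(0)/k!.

L = (600 + 4032·x + 6912·x^2)·Dx + (854 + 8808·x + 30240·x^2 + 34560·x^3)·Dx^2 + (172 + 2380·x + 12312·x^2 + 28224·x^3 + 24192·x^4)·Dx^3 + (7 + 122·x + 847·x^2 + 2928·x^3 + 5040·x^4 + 3456·x^5)·Dx^4  (order 4).
h: a_k = 0, 0, 96, -336, 1088, -3528, 58032/5, …
ICs: h(0) = 0, h′(0) = 0, h′′(0) = 192, h′′′(0) = -2016.

f: a_k = 0, 12, -18, 36, -81, 972/5, -486, …
g: a_k = 0, 8, -16, 128/3, -128, 2048/5, -4096/3, …
h₀=f·g: eliminate ⇒ L₀, order ≤ 2·2.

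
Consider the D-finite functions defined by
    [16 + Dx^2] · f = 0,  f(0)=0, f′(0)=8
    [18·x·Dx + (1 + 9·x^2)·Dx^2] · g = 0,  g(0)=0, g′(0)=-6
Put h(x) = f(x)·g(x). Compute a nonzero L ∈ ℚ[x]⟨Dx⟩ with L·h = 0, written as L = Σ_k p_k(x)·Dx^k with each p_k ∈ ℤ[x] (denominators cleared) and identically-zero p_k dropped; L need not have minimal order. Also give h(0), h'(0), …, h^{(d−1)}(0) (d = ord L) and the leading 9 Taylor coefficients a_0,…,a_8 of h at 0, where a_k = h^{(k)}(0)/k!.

L = (20800 + 494784·x^2 + 2923776·x^4 + 11943936·x^6 + 26873856·x^8) + (19584·x + 342144·x^3 + 2239488·x^5 + 6718464·x^7)·Dx + (1700 + 42732·x^2 + 318816·x^4 + 1492992·x^6 + 3359232·x^8)·Dx^2 + (1224·x + 21384·x^3 + 139968·x^5 + 419904·x^7)·Dx^3 + (25 + 738·x^2 + 8505·x^4 + 46656·x^6 + 104976·x^8)·Dx^4  (order 4).
h: a_k = 0, 0, -48, 0, 272, 0, -1264, 0, 22256/3, …
ICs: h(0) = 0, h′(0) = 0, h′′(0) = -96, h′′′(0) = 0.

f: a_k = 0, 8, 0, -64/3, 0, 256/15, 0, -2048/315, 0, …
g: a_k = 0, -6, 0, 18, 0, -486/5, 0, 4374/7, 0, …
f·g: L₀ = L_f ⊗_s L_g, ord ≤ 2·2.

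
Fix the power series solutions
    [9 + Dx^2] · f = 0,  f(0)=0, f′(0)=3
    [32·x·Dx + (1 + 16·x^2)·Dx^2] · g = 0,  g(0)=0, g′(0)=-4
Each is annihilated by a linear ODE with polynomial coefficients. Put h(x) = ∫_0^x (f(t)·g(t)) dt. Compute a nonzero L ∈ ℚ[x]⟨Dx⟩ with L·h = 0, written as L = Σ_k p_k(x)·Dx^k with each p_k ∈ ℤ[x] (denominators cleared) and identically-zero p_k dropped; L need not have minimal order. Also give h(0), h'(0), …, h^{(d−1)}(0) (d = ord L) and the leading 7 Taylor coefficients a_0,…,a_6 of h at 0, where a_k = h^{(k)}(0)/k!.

f: a_k = 0, 3, 0, -9/2, 0, 81/40, 0, …
g: a_k = 0, -4, 0, 64/3, 0, -1024/5, 0, …
L₀ := L_f ⊗_s L_g (sym. prod.), ord ≤ 4.
h=∫₀ˣh₀: take L = L₀·Dx.
L = (16425 + 696384·x^2 + 2778624·x^4 + 11943936·x^6 + 47775744·x^8)·Dx + (23616·x + 543744·x^3 + 3981312·x^5 + 21233664·x^7)·Dx^2 + (2050 + 87168·x^2 + 470016·x^4 + 2654208·x^6 + 10616832·x^8)·Dx^3 + (2624·x + 60416·x^3 + 442368·x^5 + 2359296·x^7)·Dx^4 + (25 + 1088·x^2 + 17920·x^4 + 147456·x^6 + 589824·x^8)·Dx^5  (order 5).
h: a_k = 0, 0, 0, -4, 0, 82/5, 0, …
ICs: h(0) = 0, h′(0) = 0, h′′(0) = 0, h′′′(0) = -24, h′′′′(0) = 0.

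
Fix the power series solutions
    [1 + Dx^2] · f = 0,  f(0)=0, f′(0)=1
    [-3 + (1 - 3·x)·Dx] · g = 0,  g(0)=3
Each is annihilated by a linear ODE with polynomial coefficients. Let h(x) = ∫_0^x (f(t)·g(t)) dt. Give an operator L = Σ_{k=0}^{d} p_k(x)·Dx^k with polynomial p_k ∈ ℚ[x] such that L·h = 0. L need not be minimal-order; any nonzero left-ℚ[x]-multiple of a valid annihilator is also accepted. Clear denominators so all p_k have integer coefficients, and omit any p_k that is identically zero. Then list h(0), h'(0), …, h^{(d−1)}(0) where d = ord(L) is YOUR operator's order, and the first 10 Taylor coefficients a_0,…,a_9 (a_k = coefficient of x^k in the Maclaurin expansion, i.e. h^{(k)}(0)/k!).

L = (-1 + 3·x)·Dx + 6·Dx^2 + (-1 + 3·x)·Dx^3  (order 3).
h: a_k = 0, 0, 3/2, 3, 53/8, 159/10, 9541/240, 4089/40, 3606497/13440, 3606497/5040, …
ICs: h(0) = 0, h′(0) = 0, h′′(0) = 3.

f: a_k = 0, 1, 0, -1/6, 0, 1/120, 0, -1/5040, 0, 1/362880, …
g: a_k = 3, 9, 27, 81, 243, 729, 2187, 6561, 19683, 59049, …
h₀=f·g: eliminate ⇒ L₀, order ≤ 2·1.
∫: right-multiply L₀ by Dx.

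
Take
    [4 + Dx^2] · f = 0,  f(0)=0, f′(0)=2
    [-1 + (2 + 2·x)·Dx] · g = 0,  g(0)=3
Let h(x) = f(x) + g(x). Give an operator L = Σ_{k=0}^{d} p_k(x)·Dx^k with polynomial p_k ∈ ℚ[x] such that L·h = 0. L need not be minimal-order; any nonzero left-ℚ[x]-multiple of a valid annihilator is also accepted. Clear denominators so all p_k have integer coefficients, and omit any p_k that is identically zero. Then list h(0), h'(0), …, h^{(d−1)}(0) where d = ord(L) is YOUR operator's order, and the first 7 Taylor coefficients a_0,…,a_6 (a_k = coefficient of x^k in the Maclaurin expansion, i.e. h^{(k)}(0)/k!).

f: a_k = 0, 2, 0, -4/3, 0, 4/15, 0, …
g: a_k = 3, 3/2, -3/8, 3/16, -15/128, 21/256, -63/1024, …
f+g: L₀ = lclm(L_f,L_g), ord ≤ 2+1.
L = (-76 - 128·x - 64·x^2) + (120 + 376·x + 384·x^2 + 128·x^3)·Dx + (-19 - 32·x - 16·x^2)·Dx^2 + (30 + 94·x + 96·x^2 + 32·x^3)·Dx^3  (order 3).
h: a_k = 3, 7/2, -3/8, -55/48, -15/128, 1339/3840, -63/1024, …
ICs: h(0) = 3, h′(0) = 7/2, h′′(0) = -3/4.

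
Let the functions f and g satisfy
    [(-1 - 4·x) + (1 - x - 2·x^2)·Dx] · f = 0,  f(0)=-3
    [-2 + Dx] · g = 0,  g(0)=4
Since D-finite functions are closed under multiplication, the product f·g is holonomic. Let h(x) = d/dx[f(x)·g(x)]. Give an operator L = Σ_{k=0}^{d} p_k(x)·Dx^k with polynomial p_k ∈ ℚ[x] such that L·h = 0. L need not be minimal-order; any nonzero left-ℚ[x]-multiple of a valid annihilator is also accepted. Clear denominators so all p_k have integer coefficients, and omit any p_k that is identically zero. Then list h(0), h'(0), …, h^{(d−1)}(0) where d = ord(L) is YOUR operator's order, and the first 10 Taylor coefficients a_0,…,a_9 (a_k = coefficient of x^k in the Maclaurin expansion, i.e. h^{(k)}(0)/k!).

f: a_k = -3, -3, -9, -15, -33, -63, -129, -255, -513, -1023, …
g: a_k = 4, 8, 8, 16/3, 8/3, 16/15, 16/45, 32/315, 8/315, 16/2835, …
L₀ := L_f ⊗_s L_g (sym. prod.), ord ≤ 1.
Differentiate: ansatz ord ≤ ord L₀ ⇒ L.
L = (14 + 16·x - 12·x^2 - 16·x^3 + 16·x^4) + (-3 + x + 12·x^2 - 8·x^4)·Dx  (order 1).
h: a_k = -36, -168, -516, -1392, -3476, -41768/5, -97404/5, -4676768/105, -1503028/15, -70146424/315, …
ICs: h(0) = -36.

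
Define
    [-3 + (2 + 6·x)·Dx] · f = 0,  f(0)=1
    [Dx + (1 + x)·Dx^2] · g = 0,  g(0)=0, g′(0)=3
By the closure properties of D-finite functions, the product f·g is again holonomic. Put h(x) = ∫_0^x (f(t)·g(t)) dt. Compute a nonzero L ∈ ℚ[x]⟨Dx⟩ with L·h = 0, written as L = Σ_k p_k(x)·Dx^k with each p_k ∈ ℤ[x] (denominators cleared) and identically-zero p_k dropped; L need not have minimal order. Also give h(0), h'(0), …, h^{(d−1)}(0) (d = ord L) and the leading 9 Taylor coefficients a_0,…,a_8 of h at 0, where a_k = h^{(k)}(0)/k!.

f: a_k = 1, 3/2, -9/8, 27/16, -405/128, 1701/256, -15309/1024, 72171/2048, -2814669/32768, …
g: a_k = 0, 3, -3/2, 1, -3/4, 3/5, -1/2, 3/7, -3/8, …
L₀ := L_f ⊗_s L_g (sym. prod.), ord ≤ 2.
h=∫₀ˣh₀: take L = L₀·Dx.
L = (21 + 9·x)·Dx + (-8 - 24·x)·Dx^2 + (4 + 28·x + 60·x^2 + 36·x^3)·Dx^3  (order 3).
h: a_k = 0, 0, 3/2, 1, -37/32, 3/2, -2917/1280, 17671/4480, -2159127/286720, …
ICs: h(0) = 0, h′(0) = 0, h′′(0) = 3.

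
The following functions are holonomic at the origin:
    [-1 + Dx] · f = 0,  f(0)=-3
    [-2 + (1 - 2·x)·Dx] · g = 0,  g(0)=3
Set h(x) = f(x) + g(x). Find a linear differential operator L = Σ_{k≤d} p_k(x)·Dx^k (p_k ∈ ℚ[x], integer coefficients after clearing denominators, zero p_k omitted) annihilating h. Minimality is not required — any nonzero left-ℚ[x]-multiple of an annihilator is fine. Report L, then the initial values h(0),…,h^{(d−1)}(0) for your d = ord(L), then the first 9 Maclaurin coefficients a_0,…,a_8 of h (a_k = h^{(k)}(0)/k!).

f: a_k = -3, -3, -3/2, -1/2, -1/8, -1/40, -1/240, -1/1680, -1/13440, …
g: a_k = 3, 6, 12, 24, 48, 96, 192, 384, 768, …
f+g: L₀ = lclm(L_f,L_g), ord ≤ 1+1.
L = (6 + 4·x) + (-7 - 4·x + 4·x^2)·Dx + (1 - 4·x^2)·Dx^2  (order 2).
h: a_k = 0, 3, 21/2, 47/2, 383/8, 3839/40, 46079/240, 645119/1680, 10321919/13440, …
ICs: h(0) = 0, h′(0) = 3.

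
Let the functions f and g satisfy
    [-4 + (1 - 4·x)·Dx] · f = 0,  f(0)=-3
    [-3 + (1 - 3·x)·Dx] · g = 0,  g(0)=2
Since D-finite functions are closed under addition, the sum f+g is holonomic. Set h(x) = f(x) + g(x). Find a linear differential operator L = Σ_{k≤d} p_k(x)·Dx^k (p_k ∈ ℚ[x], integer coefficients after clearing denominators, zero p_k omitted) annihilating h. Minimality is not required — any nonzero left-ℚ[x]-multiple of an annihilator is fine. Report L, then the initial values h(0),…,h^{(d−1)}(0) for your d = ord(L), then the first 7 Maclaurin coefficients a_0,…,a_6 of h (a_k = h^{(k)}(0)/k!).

L = -24 + (14 - 48·x)·Dx + (-1 + 7·x - 12·x^2)·Dx^2  (order 2).
h: a_k = -1, -6, -30, -138, -606, -2586, -10830, …
ICs: h(0) = -1, h′(0) = -6.

f: a_k = -3, -12, -48, -192, -768, -3072, -12288, …
g: a_k = 2, 6, 18, 54, 162, 486, 1458, …
Sum ⇒ L₀ = lclm(L_f,L_g) in ℚ(x)⟨Dx⟩.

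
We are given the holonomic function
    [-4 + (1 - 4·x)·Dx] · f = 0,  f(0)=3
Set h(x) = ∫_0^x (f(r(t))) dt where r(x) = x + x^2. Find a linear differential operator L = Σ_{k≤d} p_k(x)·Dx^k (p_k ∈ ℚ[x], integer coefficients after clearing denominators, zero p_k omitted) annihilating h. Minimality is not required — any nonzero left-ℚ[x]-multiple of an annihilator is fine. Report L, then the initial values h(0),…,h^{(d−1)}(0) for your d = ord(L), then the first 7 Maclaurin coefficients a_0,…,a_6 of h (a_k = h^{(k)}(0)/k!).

f: a_k = 3, 12, 48, 192, 768, 3072, 12288, …
L₀ from L_f via x↦r, Dx↦r'^{-1}Dx.
Integrate: L := L₀·Dx.
L = (4 + 8·x)·Dx + (-1 + 4·x + 4·x^2)·Dx^2  (order 2).
h: a_k = 0, 3, 6, 20, 72, 1392/5, 1120, …
ICs: h(0) = 0, h′(0) = 3.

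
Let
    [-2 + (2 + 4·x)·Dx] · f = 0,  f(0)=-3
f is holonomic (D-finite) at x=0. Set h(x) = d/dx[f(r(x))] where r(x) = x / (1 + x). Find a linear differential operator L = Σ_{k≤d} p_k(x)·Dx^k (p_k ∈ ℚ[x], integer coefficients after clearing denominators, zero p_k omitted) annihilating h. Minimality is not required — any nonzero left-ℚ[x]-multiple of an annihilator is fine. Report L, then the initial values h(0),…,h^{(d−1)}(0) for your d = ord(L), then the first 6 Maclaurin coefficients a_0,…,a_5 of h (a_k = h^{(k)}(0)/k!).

f: a_k = -3, -3, 3/2, -3/2, 15/8, -21/8, …
Change of var in L_f (x↦r) gives L₀.
Derive L from L₀ (diff closure).
L = (-3 - 6·x) + (-1 - 4·x - 3·x^2)·Dx  (order 1).
h: a_k = -3, 9, -45/2, 111/2, -1125/8, 2943/8, …
ICs: h(0) = -3.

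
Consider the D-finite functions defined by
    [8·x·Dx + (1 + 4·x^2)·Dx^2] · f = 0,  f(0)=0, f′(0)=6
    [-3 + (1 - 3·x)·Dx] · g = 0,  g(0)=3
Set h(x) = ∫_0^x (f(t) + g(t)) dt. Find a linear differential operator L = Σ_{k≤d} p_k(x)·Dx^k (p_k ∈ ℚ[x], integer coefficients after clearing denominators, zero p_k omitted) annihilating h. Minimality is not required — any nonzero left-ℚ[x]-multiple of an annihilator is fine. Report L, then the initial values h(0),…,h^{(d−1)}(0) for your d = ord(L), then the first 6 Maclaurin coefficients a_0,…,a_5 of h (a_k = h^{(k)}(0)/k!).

f: a_k = 0, 6, 0, -8, 0, 96/5, …
g: a_k = 3, 9, 27, 81, 243, 729, …
Weyl lclm of L_f,L_g ⇒ L₀ (ord ≤ 3).
Integrate: L := L₀·Dx.
L = (24 - 288·x - 288·x^2)·Dx^2 + (-31 + 24·x - 204·x^2 - 288·x^3)·Dx^3 + (3 - 5·x - 20·x^3 - 48·x^4)·Dx^4  (order 4).
h: a_k = 0, 3, 15/2, 9, 73/4, 243/5, …
ICs: h(0) = 0, h′(0) = 3, h′′(0) = 15, h′′′(0) = 54.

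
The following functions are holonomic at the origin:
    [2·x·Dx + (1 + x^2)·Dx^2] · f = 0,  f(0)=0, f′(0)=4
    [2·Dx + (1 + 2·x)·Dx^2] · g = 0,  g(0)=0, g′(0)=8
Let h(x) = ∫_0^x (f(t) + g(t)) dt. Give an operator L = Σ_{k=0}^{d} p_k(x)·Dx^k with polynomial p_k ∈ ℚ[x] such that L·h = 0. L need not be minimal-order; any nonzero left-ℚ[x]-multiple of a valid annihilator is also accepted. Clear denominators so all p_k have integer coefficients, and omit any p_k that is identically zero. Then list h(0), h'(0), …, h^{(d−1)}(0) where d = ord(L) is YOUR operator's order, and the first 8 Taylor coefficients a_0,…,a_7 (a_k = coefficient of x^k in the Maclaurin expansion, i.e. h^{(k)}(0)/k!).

f: a_k = 0, 4, 0, -4/3, 0, 4/5, 0, -4/7, …
g: a_k = 0, 8, -8, 32/3, -16, 128/5, -128/3, 512/7, …
Sum ⇒ L₀ = lclm(L_f,L_g) in ℚ(x)⟨Dx⟩.
h=∫₀ˣh₀: take L = L₀·Dx.
L = (-2 - 12·x + 6·x^2 + 4·x^3)·Dx^2 + (-5 - 4·x - 9·x^2 + 12·x^3 + 8·x^4)·Dx^3 + (-1 - x + 2·x^2 + x^3 + 3·x^4 + 2·x^5)·Dx^4  (order 4).
h: a_k = 0, 0, 6, -8/3, 7/3, -16/5, 22/5, -128/21, …
ICs: h(0) = 0, h′(0) = 0, h′′(0) = 12, h′′′(0) = -16.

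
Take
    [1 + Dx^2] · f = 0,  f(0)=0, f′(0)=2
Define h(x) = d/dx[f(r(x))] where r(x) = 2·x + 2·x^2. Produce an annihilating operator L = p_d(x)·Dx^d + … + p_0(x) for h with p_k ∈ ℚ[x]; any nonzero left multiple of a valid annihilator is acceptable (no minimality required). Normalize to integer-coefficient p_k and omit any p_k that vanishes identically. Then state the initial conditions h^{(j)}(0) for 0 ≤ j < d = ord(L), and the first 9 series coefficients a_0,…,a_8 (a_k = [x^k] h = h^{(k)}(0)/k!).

f: a_k = 0, 2, 0, -1/3, 0, 1/60, 0, -1/2520, 0, …
h₀=f(r): pull back L_f along r ⇒ L₀.
Differentiate: ansatz ord ≤ ord L₀ ⇒ L.
L = (16 + 32·x + 96·x^2 + 128·x^3 + 64·x^4) + (-6 - 12·x)·Dx + (1 + 4·x + 4·x^2)·Dx^2  (order 2).
h: a_k = 4, 8, -8, -32, -112/3, 0, 1664/45, 1792/45, 4544/315, …
ICs: h(0) = 4, h′(0) = 8.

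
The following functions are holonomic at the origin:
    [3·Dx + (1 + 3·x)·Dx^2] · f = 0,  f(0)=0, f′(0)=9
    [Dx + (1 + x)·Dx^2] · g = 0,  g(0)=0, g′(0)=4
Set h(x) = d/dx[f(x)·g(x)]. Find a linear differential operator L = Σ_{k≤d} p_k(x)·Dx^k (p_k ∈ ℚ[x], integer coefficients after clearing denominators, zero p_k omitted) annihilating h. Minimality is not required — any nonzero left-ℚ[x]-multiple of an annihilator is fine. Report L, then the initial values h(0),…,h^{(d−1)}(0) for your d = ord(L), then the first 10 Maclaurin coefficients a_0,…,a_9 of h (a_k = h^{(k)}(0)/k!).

f: a_k = 0, 9, -27/2, 27, -243/4, 729/5, -729/2, 6561/7, -19683/8, 6561, …
g: a_k = 0, 4, -2, 4/3, -1, 4/5, -2/3, 4/7, -1/2, 4/9, …
f·g: L₀ = L_f ⊗_s L_g, ord ≤ 2·2.
Derive L from L₀ (diff closure).
L = (30 + 72·x + 54·x^2) + (76 + 354·x + 540·x^2 + 270·x^3)·Dx + (29 + 200·x + 486·x^2 + 504·x^3 + 189·x^4)·Dx^2 + (2 + 19·x + 68·x^2 + 114·x^3 + 90·x^4 + 27·x^5)·Dx^3  (order 3).
h: a_k = 0, 72, -216, 588, -1620, 22842/5, -65604/5, 267066/7, -3914406/35, 11536799/35, …
ICs: h(0) = 0, h′(0) = 72, h′′(0) = -432.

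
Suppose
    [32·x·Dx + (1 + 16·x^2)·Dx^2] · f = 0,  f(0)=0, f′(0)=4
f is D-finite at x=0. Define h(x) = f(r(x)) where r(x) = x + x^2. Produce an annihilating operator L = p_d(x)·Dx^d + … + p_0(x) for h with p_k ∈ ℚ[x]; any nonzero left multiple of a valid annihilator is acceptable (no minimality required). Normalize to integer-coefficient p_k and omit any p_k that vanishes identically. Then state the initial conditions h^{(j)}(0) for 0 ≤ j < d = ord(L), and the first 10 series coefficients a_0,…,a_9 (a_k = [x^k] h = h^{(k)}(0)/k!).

f: a_k = 0, 4, 0, -64/3, 0, 1024/5, 0, -16384/7, 0, 262144/9, …
Substitute x→r, Dx→(1/r')Dx; clear ⇒ L₀.
L = (-2 + 32·x + 128·x^2 + 192·x^3 + 96·x^4)·Dx + (1 + 2·x + 16·x^2 + 64·x^3 + 80·x^4 + 32·x^5)·Dx^2  (order 2).
h: a_k = 0, 4, 4, -64/3, -64, 704/5, 3008/3, -2048/7, -14336, -171008/9, …
ICs: h(0) = 0, h′(0) = 4.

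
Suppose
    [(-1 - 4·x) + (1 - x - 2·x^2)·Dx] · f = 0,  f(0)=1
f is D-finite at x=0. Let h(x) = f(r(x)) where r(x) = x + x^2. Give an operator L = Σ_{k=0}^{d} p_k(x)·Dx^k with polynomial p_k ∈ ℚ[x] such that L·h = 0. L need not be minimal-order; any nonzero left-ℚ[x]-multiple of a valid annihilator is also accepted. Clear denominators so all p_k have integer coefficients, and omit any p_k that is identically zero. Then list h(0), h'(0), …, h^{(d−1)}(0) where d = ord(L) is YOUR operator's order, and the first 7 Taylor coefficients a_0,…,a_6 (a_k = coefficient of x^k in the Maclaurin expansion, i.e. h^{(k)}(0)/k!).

f: a_k = 1, 1, 3, 5, 11, 21, 43, …
Change of var in L_f (x↦r) gives L₀.
L = (1 + 6·x + 12·x^2 + 8·x^3) + (-1 + x + 3·x^2 + 4·x^3 + 2·x^4)·Dx  (order 1).
h: a_k = 1, 1, 4, 11, 29, 80, 219, …
ICs: h(0) = 1.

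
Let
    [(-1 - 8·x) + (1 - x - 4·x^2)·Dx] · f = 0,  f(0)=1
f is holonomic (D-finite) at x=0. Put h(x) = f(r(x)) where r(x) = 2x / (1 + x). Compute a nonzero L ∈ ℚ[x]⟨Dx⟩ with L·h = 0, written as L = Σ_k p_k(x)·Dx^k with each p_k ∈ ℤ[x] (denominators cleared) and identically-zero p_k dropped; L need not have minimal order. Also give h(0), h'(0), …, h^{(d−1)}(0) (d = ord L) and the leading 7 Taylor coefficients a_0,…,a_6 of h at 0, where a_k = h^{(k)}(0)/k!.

L = (2 + 34·x) + (-1 - x + 17·x^2 + 17·x^3)·Dx  (order 1).
h: a_k = 1, 2, 18, 34, 306, 578, 5202, …
ICs: h(0) = 1.

f: a_k = 1, 1, 5, 9, 29, 65, 181, …
Change of var in L_f (x↦r) gives L₀.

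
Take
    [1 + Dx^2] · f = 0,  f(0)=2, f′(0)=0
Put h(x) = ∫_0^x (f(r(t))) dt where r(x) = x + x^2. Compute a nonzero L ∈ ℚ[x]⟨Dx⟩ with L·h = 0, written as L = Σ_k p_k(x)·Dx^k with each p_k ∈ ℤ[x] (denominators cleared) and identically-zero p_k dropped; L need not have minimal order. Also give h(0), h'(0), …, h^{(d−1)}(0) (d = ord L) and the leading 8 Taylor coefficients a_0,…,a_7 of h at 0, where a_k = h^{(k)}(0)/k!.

L = (1 + 6·x + 12·x^2 + 8·x^3)·Dx - 2·Dx^2 + (1 + 2·x)·Dx^3  (order 3).
h: a_k = 0, 2, 0, -1/3, -1/2, -11/60, 1/18, 179/2520, …
ICs: h(0) = 0, h′(0) = 2, h′′(0) = 0.

f: a_k = 2, 0, -1, 0, 1/12, 0, -1/360, 0, …
L₀ from L_f via x↦r, Dx↦r'^{-1}Dx.
∫: right-multiply L₀ by Dx.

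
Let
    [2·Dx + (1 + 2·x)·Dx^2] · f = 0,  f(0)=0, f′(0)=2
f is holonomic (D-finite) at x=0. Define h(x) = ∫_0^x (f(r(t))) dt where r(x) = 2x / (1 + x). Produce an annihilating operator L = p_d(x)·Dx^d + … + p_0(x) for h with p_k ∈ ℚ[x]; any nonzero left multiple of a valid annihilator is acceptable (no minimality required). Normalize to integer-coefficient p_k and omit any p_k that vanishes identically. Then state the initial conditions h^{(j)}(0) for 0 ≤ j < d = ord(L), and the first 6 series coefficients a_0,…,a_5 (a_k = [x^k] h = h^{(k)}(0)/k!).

f: a_k = 0, 2, -2, 8/3, -4, 32/5, …
Change of var in L_f (x↦r) gives L₀.
h=∫₀ˣh₀: take L = L₀·Dx.
L = (6 + 10·x)·Dx^2 + (1 + 6·x + 5·x^2)·Dx^3  (order 3).
h: a_k = 0, 0, 2, -4, 31/3, -156/5, …
ICs: h(0) = 0, h′(0) = 0, h′′(0) = 4.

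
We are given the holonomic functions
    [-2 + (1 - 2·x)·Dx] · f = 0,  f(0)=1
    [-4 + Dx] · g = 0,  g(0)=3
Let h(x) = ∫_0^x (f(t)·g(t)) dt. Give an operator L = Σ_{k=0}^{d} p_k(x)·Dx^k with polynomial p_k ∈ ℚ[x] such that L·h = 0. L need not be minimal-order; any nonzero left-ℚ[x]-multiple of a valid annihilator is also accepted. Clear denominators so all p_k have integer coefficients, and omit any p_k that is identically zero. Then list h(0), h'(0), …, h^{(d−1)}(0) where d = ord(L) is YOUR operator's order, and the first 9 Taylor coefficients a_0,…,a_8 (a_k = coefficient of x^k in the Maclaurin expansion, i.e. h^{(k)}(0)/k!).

f: a_k = 1, 2, 4, 8, 16, 32, 64, 128, 256, …
g: a_k = 3, 12, 24, 32, 32, 128/5, 256/15, 1024/105, 512/105, …
L₀ := L_f ⊗_s L_g (sym. prod.), ord ≤ 1.
Integrate: L := L₀·Dx.
L = (6 - 8·x)·Dx + (-1 + 2·x)·Dx^2  (order 2).
h: a_k = 0, 3, 9, 20, 38, 336/5, 1744/15, 21184/105, 2480/7, …
ICs: h(0) = 0, h′(0) = 3.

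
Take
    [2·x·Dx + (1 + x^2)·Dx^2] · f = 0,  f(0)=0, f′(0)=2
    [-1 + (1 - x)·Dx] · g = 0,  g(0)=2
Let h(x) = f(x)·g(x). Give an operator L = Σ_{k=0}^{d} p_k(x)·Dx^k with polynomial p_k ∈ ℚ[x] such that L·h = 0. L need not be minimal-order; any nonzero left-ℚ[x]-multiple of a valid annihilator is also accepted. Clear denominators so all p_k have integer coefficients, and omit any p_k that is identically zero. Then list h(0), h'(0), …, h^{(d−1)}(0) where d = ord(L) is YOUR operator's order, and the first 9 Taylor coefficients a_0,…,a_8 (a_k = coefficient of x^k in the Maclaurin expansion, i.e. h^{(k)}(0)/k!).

L = 2·x + (2 - 2·x + 4·x^2)·Dx + (-1 + x - x^2 + x^3)·Dx^2  (order 2).
h: a_k = 0, 4, 4, 8/3, 8/3, 52/15, 52/15, 304/105, 304/105, …
ICs: h(0) = 0, h′(0) = 4.

f: a_k = 0, 2, 0, -2/3, 0, 2/5, 0, -2/7, 0, …
g: a_k = 2, 2, 2, 2, 2, 2, 2, 2, 2, …
Product ⇒ symmetric product L₀, ord ≤ 2.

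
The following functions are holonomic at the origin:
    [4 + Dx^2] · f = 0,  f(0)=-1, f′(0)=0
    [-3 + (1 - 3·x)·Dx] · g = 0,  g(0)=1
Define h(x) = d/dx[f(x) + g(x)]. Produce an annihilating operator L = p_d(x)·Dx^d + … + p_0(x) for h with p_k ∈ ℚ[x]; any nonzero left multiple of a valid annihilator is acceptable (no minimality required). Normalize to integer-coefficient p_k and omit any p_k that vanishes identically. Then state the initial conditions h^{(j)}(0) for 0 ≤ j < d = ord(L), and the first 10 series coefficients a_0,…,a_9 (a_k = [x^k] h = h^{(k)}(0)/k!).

L = (1344 - 288·x + 432·x^2) + (-116 + 396·x - 216·x^2 + 216·x^3)·Dx + (336 - 72·x + 108·x^2)·Dx^2 + (-29 + 99·x - 54·x^2 + 54·x^3)·Dx^3  (order 3).
h: a_k = 3, 22, 81, 964/3, 1215, 65618/15, 15309, 16533704/315, 177147, 1674039158/2835, …
ICs: h(0) = 3, h′(0) = 22, h′′(0) = 162.

f: a_k = -1, 0, 2, 0, -2/3, 0, 4/45, 0, -2/315, 0, …
g: a_k = 1, 3, 9, 27, 81, 243, 729, 2187, 6561, 19683, …
f+g: L₀ = lclm(L_f,L_g), ord ≤ 2+1.
h₀' ⇒ L via d/dx closure of L₀.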